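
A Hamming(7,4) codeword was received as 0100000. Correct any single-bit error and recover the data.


Syndrome = 2: error at position 2

Data: 0000 (corrected bit 2)


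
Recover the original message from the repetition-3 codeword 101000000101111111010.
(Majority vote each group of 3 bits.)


Groups: 101, 000, 000, 101, 111, 111, 010
Majority votes: 1001110

1001110


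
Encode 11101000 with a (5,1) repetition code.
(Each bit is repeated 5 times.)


Each bit -> 5 copies

1111111111111110000011111000000000000000


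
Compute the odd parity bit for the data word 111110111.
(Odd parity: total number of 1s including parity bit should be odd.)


Number of 1s in data: 8
Parity bit: 1

1


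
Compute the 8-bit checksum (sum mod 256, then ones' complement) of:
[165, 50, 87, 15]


Sum = 317 mod 256 = 61
Complement = 194

194


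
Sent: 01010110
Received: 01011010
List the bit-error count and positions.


XOR: 00001100

2 error(s) at position(s): 4, 5


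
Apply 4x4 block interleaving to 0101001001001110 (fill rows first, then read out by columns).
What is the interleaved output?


Matrix:
  0101
  0010
  0100
  1110
Read columns: 0001101101011000

0001101101011000


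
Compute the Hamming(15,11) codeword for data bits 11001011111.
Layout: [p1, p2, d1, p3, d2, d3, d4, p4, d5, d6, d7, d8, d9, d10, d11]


Parity bits: p1=0, p2=0, p3=1, p4=0

001110001011111


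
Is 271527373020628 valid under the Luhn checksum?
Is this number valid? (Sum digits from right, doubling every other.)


Luhn sum = 47
47 mod 10 = 7

Invalid (Luhn sum mod 10 = 7)


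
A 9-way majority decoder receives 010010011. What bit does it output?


Ones: 4 out of 9
Threshold: 5

0 (4/9 voted 1)


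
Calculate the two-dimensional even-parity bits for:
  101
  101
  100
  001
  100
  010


Row parities: 001111
Column parities: 011

Row P: 001111, Col P: 011, Corner: 0


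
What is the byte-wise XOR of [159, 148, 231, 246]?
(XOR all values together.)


XOR chain: 159 ^ 148 ^ 231 ^ 246 = 26

26


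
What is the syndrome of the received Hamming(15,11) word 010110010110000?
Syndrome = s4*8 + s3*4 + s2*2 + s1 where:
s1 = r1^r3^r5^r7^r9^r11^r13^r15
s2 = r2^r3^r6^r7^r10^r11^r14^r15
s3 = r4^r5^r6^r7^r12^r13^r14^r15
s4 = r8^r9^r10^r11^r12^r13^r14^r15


s1=0, s2=1, s3=0, s4=1

Syndrome = 10 (error at position 10)


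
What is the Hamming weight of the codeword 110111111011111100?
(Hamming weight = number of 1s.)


Counting 1s in 110111111011111100

14


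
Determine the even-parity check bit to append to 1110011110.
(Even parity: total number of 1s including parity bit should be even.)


Number of 1s in data: 7
Parity bit: 1

1


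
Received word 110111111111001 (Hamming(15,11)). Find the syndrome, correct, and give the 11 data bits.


Syndrome = 0: no error detected

Data: 01111111001 (no errors)


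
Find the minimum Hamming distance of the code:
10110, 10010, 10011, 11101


Comparing all pairs, minimum distance: 1
Can detect 0 errors, correct 0 errors

1


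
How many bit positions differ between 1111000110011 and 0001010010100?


XOR: 1110010100111
Count of 1s: 8

8


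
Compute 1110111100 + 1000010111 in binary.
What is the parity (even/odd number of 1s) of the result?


1110111100 = 956
1000010111 = 535
Sum = 1491 = 10111010011
1s count = 7

odd parity (7 ones in 10111010011)


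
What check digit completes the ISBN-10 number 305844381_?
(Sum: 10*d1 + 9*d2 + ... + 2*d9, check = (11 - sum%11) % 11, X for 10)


Weighted sum: 208
208 mod 11 = 10

Check digit: 1


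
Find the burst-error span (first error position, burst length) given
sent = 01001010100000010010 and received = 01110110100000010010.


XOR: 00111100000000000000

Burst at position 2, length 4


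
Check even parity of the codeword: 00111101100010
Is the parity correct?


Number of 1s: 7

No, parity error (7 ones)


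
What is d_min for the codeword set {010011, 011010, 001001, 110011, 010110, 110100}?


Comparing all pairs, minimum distance: 1
Can detect 0 errors, correct 0 errors

1


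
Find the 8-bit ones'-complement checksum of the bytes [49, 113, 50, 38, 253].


Sum = 503 mod 256 = 247
Complement = 8

8


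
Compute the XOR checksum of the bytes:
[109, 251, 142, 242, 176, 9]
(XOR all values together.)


XOR chain: 109 ^ 251 ^ 142 ^ 242 ^ 176 ^ 9 = 83

83


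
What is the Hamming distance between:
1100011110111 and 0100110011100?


XOR: 1000101101011
Count of 1s: 7

7


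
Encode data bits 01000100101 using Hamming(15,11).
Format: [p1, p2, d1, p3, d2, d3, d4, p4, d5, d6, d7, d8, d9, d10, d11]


Parity bits: p1=1, p2=0, p3=1, p4=1

100110010100101


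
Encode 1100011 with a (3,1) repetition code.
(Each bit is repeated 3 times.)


Each bit -> 3 copies

111111000000000111111


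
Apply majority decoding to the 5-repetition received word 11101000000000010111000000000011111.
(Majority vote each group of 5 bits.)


Groups: 11101, 00000, 00000, 10111, 00000, 00000, 11111
Majority votes: 1001001

1001001


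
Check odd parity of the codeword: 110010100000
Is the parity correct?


Number of 1s: 4

No, parity error (4 ones)


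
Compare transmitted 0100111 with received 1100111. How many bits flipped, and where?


XOR: 1000000

1 error(s) at position(s): 0


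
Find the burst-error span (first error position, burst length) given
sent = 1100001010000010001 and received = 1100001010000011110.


XOR: 0000000000000001111

Burst at position 15, length 4


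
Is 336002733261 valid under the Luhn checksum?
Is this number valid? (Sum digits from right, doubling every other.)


Luhn sum = 34
34 mod 10 = 4

Invalid (Luhn sum mod 10 = 4)


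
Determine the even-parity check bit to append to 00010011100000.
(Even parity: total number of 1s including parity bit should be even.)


Number of 1s in data: 4
Parity bit: 0

0


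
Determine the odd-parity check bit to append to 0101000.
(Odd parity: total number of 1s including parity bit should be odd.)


Number of 1s in data: 2
Parity bit: 1

1


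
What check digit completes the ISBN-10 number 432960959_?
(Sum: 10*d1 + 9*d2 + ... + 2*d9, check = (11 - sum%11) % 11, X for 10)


Weighted sum: 251
251 mod 11 = 9

Check digit: 2


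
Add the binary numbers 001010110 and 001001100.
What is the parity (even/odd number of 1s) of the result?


001010110 = 86
001001100 = 76
Sum = 162 = 10100010
1s count = 3

odd parity (3 ones in 10100010)


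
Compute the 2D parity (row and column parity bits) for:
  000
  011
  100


Row parities: 001
Column parities: 111

Row P: 001, Col P: 111, Corner: 1


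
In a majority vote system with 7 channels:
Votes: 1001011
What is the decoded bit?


Ones: 4 out of 7
Threshold: 4

1 (4/7 voted 1)


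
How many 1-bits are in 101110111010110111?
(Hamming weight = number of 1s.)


Counting 1s in 101110111010110111

13


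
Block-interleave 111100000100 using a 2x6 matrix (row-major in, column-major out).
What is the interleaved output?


Matrix:
  111100
  000100
Read columns: 101010110000

101010110000


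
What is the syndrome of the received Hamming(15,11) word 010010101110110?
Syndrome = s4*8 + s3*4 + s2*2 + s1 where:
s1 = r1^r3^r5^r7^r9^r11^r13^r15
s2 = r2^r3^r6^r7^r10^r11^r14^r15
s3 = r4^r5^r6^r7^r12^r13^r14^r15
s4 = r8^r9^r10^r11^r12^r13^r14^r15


s1=1, s2=1, s3=0, s4=1

Syndrome = 11 (error at position 11)


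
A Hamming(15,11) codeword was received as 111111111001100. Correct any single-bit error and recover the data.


Syndrome = 0: no error detected

Data: 11111001100 (no errors)


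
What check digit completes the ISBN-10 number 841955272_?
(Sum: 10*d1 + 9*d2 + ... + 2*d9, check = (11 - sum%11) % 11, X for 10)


Weighted sum: 275
275 mod 11 = 0

Check digit: 0


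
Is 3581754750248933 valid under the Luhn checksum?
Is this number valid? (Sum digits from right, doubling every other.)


Luhn sum = 78
78 mod 10 = 8

Invalid (Luhn sum mod 10 = 8)


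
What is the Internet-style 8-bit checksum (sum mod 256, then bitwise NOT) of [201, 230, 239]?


Sum = 670 mod 256 = 158
Complement = 97

97


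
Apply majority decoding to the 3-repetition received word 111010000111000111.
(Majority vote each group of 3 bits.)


Groups: 111, 010, 000, 111, 000, 111
Majority votes: 100101

100101


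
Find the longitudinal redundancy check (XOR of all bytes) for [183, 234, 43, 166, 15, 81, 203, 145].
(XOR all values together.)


XOR chain: 183 ^ 234 ^ 43 ^ 166 ^ 15 ^ 81 ^ 203 ^ 145 = 212

212


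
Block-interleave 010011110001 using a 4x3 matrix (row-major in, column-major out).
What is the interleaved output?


Matrix:
  010
  011
  110
  001
Read columns: 001011100101

001011100101


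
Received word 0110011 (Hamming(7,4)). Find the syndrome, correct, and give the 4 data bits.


Syndrome = 0: no error detected

Data: 1011 (no errors)


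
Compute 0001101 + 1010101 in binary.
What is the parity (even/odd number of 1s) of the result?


0001101 = 13
1010101 = 85
Sum = 98 = 1100010
1s count = 3

odd parity (3 ones in 1100010)


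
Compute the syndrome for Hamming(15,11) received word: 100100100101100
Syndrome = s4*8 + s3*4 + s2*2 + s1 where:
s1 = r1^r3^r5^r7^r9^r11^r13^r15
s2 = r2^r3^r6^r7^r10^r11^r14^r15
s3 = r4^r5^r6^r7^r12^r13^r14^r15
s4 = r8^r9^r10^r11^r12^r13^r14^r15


s1=1, s2=0, s3=0, s4=1

Syndrome = 9 (error at position 9)


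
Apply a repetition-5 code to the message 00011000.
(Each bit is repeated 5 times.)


Each bit -> 5 copies

0000000000000001111111111000000000000000


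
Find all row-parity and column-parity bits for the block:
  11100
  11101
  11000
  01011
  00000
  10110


Row parities: 100101
Column parities: 00100

Row P: 100101, Col P: 00100, Corner: 1


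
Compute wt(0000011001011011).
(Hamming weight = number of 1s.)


Counting 1s in 0000011001011011

7


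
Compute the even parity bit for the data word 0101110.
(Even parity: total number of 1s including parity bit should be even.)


Number of 1s in data: 4
Parity bit: 0

0


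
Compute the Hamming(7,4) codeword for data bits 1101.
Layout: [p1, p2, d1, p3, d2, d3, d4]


Parity bits: p1=1, p2=0, p3=0

1010101


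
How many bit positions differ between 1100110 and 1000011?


XOR: 0100101
Count of 1s: 3

3


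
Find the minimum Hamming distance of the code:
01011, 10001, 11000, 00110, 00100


Comparing all pairs, minimum distance: 1
Can detect 0 errors, correct 0 errors

1


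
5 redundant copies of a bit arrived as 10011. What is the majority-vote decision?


Ones: 3 out of 5
Threshold: 3

1 (3/5 voted 1)


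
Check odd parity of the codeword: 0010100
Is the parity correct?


Number of 1s: 2

No, parity error (2 ones)


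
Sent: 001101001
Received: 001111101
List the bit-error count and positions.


XOR: 000010100

2 error(s) at position(s): 4, 6


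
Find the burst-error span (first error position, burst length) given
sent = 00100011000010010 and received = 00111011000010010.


XOR: 00011000000000000

Burst at position 3, length 2


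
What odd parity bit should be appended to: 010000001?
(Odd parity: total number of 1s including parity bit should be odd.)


Number of 1s in data: 2
Parity bit: 1

1


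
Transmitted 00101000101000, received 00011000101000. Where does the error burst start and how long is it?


XOR: 00110000000000

Burst at position 2, length 2


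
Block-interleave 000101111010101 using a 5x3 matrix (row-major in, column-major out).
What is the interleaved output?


Matrix:
  000
  101
  111
  010
  101
Read columns: 011010011001101

011010011001101


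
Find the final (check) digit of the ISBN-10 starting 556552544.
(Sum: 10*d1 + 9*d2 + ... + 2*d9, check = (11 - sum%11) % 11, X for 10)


Weighted sum: 258
258 mod 11 = 5

Check digit: 6


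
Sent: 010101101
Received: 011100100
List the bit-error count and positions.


XOR: 001001001

3 error(s) at position(s): 2, 5, 8


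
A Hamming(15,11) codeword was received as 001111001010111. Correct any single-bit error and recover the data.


Syndrome = 10: error at position 10

Data: 11101110111 (corrected bit 10)


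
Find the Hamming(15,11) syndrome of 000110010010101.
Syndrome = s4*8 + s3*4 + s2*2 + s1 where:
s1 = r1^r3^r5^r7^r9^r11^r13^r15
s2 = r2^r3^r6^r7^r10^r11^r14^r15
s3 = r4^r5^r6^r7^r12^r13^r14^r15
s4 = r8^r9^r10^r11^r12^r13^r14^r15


s1=0, s2=0, s3=0, s4=0

Syndrome = 0 (no error)


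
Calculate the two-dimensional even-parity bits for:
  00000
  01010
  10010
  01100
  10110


Row parities: 00001
Column parities: 00010

Row P: 00001, Col P: 00010, Corner: 1


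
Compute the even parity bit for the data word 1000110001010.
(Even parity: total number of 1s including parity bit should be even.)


Number of 1s in data: 5
Parity bit: 1

1


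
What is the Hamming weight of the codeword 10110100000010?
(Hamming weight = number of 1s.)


Counting 1s in 10110100000010

5


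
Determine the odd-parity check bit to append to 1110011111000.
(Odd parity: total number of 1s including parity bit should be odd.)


Number of 1s in data: 8
Parity bit: 1

1


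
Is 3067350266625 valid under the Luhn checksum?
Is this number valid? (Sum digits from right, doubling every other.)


Luhn sum = 46
46 mod 10 = 6

Invalid (Luhn sum mod 10 = 6)


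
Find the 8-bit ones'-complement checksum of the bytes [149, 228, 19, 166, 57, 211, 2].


Sum = 832 mod 256 = 64
Complement = 191

191


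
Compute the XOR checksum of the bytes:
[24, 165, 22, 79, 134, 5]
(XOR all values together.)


XOR chain: 24 ^ 165 ^ 22 ^ 79 ^ 134 ^ 5 = 103

103


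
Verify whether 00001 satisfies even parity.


Number of 1s: 1

No, parity error (1 ones)


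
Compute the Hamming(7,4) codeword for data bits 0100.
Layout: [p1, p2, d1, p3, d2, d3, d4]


Parity bits: p1=1, p2=0, p3=1

1001100


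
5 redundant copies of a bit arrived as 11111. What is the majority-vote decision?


Ones: 5 out of 5
Threshold: 3

1 (5/5 voted 1)


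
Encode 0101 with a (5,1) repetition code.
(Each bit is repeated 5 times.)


Each bit -> 5 copies

00000111110000011111


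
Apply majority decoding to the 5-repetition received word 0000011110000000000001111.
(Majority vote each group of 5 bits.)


Groups: 00000, 11110, 00000, 00000, 01111
Majority votes: 01001

01001


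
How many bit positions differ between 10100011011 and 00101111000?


XOR: 10001100011
Count of 1s: 5

5


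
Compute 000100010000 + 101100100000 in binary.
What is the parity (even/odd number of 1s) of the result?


000100010000 = 272
101100100000 = 2848
Sum = 3120 = 110000110000
1s count = 4

even parity (4 ones in 110000110000)


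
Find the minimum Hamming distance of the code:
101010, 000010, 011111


Comparing all pairs, minimum distance: 2
Can detect 1 errors, correct 0 errors

2


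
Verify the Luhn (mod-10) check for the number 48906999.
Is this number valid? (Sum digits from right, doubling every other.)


Luhn sum = 55
55 mod 10 = 5

Invalid (Luhn sum mod 10 = 5)


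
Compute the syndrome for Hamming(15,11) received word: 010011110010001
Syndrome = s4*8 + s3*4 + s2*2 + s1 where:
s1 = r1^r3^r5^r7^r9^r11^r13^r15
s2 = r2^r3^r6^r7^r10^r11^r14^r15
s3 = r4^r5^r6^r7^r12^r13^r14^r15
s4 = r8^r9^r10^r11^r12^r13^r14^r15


s1=0, s2=1, s3=0, s4=1

Syndrome = 10 (error at position 10)


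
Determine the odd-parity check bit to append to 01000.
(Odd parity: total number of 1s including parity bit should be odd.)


Number of 1s in data: 1
Parity bit: 0

0


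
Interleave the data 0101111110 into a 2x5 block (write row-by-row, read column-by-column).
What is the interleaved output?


Matrix:
  01011
  11110
Read columns: 0111011110

0111011110


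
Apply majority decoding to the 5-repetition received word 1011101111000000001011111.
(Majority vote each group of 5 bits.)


Groups: 10111, 01111, 00000, 00010, 11111
Majority votes: 11001

11001


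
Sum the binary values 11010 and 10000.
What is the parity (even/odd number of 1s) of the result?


11010 = 26
10000 = 16
Sum = 42 = 101010
1s count = 3

odd parity (3 ones in 101010)


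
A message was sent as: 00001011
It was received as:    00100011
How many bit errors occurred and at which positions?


XOR: 00101000

2 error(s) at position(s): 2, 4


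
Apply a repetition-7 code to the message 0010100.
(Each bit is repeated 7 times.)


Each bit -> 7 copies

0000000000000011111110000000111111100000000000000


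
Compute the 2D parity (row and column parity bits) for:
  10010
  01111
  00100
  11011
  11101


Row parities: 00100
Column parities: 11111

Row P: 00100, Col P: 11111, Corner: 1


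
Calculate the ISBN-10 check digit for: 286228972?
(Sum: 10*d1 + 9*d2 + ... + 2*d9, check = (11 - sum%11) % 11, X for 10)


Weighted sum: 267
267 mod 11 = 3

Check digit: 8


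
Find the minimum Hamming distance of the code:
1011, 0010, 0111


Comparing all pairs, minimum distance: 2
Can detect 1 errors, correct 0 errors

2


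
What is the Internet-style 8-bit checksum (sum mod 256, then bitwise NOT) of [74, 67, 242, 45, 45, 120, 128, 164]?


Sum = 885 mod 256 = 117
Complement = 138

138


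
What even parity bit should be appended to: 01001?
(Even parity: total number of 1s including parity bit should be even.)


Number of 1s in data: 2
Parity bit: 0

0


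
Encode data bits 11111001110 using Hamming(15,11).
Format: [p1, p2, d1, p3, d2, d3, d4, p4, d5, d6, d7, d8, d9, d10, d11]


Parity bits: p1=1, p2=0, p3=0, p4=0

101011101001110


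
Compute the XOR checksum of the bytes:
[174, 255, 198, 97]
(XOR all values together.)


XOR chain: 174 ^ 255 ^ 198 ^ 97 = 246

246


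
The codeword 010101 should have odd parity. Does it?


Number of 1s: 3

Yes, parity is correct (3 ones)


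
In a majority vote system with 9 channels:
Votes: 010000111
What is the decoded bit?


Ones: 4 out of 9
Threshold: 5

0 (4/9 voted 1)


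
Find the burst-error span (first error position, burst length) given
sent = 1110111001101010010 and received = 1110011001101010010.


XOR: 0000100000000000000

Burst at position 4, length 1


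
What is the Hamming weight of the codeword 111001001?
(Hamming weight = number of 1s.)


Counting 1s in 111001001

5


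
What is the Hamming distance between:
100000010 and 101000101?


XOR: 001000111
Count of 1s: 4

4


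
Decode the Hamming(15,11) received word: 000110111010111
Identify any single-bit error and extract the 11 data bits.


Syndrome = 0: no error detected

Data: 01011010111 (no errors)


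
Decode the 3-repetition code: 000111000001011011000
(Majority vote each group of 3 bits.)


Groups: 000, 111, 000, 001, 011, 011, 000
Majority votes: 0100110

0100110


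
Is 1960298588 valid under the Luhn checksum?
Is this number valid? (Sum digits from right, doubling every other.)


Luhn sum = 54
54 mod 10 = 4

Invalid (Luhn sum mod 10 = 4)


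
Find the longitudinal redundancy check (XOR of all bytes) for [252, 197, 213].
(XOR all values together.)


XOR chain: 252 ^ 197 ^ 213 = 236

236


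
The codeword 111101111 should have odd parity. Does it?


Number of 1s: 8

No, parity error (8 ones)


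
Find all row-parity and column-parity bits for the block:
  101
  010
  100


Row parities: 011
Column parities: 011

Row P: 011, Col P: 011, Corner: 0


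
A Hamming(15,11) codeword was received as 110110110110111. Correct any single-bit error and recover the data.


Syndrome = 0: no error detected

Data: 01010110111 (no errors)


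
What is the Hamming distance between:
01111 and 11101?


XOR: 10010
Count of 1s: 2

2


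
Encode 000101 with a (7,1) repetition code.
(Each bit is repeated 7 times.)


Each bit -> 7 copies

000000000000000000000111111100000001111111


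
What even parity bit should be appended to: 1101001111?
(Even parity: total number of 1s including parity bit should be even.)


Number of 1s in data: 7
Parity bit: 1

1


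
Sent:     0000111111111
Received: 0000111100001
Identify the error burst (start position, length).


XOR: 0000000011110

Burst at position 8, length 4


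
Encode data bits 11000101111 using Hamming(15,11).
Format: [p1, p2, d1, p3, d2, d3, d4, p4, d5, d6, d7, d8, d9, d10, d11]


Parity bits: p1=0, p2=0, p3=1, p4=1

001110010101111


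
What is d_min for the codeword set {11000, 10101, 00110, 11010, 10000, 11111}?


Comparing all pairs, minimum distance: 1
Can detect 0 errors, correct 0 errors

1


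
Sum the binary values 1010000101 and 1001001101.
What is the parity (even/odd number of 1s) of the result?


1010000101 = 645
1001001101 = 589
Sum = 1234 = 10011010010
1s count = 5

odd parity (5 ones in 10011010010)


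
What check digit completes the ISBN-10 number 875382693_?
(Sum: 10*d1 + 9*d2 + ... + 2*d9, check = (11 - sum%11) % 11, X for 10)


Weighted sum: 319
319 mod 11 = 0

Check digit: 0


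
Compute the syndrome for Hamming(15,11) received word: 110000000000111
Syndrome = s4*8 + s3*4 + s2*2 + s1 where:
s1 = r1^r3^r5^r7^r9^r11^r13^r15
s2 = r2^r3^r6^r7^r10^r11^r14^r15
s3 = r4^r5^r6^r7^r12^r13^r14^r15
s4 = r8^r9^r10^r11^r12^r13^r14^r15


s1=1, s2=1, s3=1, s4=1

Syndrome = 15 (error at position 15)


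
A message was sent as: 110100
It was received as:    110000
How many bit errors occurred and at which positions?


XOR: 000100

1 error(s) at position(s): 3


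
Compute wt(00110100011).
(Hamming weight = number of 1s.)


Counting 1s in 00110100011

5


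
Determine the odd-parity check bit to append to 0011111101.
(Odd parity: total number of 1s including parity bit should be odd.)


Number of 1s in data: 7
Parity bit: 0

0


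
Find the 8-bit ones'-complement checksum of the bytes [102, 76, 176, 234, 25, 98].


Sum = 711 mod 256 = 199
Complement = 56

56


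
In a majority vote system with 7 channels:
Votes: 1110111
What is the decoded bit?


Ones: 6 out of 7
Threshold: 4

1 (6/7 voted 1)


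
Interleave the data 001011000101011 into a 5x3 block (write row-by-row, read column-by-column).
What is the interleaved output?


Matrix:
  001
  011
  000
  101
  011
Read columns: 000100100111011

000100100111011


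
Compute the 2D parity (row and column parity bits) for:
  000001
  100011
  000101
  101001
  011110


Row parities: 11010
Column parities: 010000

Row P: 11010, Col P: 010000, Corner: 1


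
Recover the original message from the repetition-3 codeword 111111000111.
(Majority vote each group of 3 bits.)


Groups: 111, 111, 000, 111
Majority votes: 1101

1101


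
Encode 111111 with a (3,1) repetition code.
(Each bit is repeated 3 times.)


Each bit -> 3 copies

111111111111111111


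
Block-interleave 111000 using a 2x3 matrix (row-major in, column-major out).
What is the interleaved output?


Matrix:
  111
  000
Read columns: 101010

101010


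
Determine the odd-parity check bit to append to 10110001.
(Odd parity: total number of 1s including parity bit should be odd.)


Number of 1s in data: 4
Parity bit: 1

1


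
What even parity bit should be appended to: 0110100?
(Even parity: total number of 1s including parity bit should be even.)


Number of 1s in data: 3
Parity bit: 1

1


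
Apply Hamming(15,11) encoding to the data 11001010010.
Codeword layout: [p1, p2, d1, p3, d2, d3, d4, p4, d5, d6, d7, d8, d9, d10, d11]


Parity bits: p1=0, p2=1, p3=0, p4=1

011010011010010


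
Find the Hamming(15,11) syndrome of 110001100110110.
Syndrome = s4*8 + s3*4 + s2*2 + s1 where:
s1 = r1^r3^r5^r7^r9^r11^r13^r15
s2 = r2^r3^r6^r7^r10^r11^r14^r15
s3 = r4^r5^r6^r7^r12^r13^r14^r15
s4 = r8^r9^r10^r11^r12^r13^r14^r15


s1=0, s2=0, s3=0, s4=0

Syndrome = 0 (no error)


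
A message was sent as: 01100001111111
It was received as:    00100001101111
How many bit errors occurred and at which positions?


XOR: 01000000010000

2 error(s) at position(s): 1, 9


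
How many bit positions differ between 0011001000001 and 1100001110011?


XOR: 1111000110010
Count of 1s: 7

7


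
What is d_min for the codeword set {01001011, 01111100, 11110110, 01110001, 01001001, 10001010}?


Comparing all pairs, minimum distance: 1
Can detect 0 errors, correct 0 errors

1


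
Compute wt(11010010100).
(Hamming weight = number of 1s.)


Counting 1s in 11010010100

5


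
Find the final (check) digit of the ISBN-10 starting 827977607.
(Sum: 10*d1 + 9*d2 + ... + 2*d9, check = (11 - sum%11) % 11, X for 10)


Weighted sum: 332
332 mod 11 = 2

Check digit: 9


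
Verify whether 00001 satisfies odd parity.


Number of 1s: 1

Yes, parity is correct (1 ones)


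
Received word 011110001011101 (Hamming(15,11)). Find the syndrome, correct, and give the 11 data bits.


Syndrome = 12: error at position 12

Data: 11001010101 (corrected bit 12)


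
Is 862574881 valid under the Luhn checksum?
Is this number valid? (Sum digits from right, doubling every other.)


Luhn sum = 45
45 mod 10 = 5

Invalid (Luhn sum mod 10 = 5)


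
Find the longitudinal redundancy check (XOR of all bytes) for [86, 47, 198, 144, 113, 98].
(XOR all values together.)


XOR chain: 86 ^ 47 ^ 198 ^ 144 ^ 113 ^ 98 = 60

60


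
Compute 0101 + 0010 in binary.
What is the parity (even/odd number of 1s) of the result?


0101 = 5
0010 = 2
Sum = 7 = 111
1s count = 3

odd parity (3 ones in 111)


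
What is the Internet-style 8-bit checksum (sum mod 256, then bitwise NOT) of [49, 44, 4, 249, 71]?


Sum = 417 mod 256 = 161
Complement = 94

94


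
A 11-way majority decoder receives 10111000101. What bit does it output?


Ones: 6 out of 11
Threshold: 6

1 (6/11 voted 1)


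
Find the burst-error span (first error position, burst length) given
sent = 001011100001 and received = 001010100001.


XOR: 000001000000

Burst at position 5, length 1


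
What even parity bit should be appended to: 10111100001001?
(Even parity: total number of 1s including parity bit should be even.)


Number of 1s in data: 7
Parity bit: 1

1


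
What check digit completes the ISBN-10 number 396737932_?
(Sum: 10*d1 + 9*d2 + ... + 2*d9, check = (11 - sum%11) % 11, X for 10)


Weighted sum: 310
310 mod 11 = 2

Check digit: 9


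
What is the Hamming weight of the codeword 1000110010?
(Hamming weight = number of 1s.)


Counting 1s in 1000110010

4


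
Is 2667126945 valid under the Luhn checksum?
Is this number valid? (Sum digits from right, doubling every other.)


Luhn sum = 49
49 mod 10 = 9

Invalid (Luhn sum mod 10 = 9)


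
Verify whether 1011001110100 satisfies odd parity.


Number of 1s: 7

Yes, parity is correct (7 ones)


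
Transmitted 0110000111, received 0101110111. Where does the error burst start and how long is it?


XOR: 0011110000

Burst at position 2, length 4


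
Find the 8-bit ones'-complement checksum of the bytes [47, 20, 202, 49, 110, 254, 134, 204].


Sum = 1020 mod 256 = 252
Complement = 3

3


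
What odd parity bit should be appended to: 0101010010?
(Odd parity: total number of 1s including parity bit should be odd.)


Number of 1s in data: 4
Parity bit: 1

1


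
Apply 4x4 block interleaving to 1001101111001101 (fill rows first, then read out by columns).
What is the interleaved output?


Matrix:
  1001
  1011
  1100
  1101
Read columns: 1111001101001101

1111001101001101


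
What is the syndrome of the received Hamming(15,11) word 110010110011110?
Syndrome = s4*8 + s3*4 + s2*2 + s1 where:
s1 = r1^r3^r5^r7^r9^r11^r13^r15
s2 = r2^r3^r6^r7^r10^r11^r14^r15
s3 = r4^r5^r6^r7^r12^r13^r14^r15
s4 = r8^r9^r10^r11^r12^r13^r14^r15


s1=1, s2=0, s3=1, s4=1

Syndrome = 13 (error at position 13)


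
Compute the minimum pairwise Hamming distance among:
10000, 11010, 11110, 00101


Comparing all pairs, minimum distance: 1
Can detect 0 errors, correct 0 errors

1


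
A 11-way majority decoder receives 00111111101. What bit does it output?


Ones: 8 out of 11
Threshold: 6

1 (8/11 voted 1)


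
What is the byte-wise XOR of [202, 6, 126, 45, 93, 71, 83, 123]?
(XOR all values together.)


XOR chain: 202 ^ 6 ^ 126 ^ 45 ^ 93 ^ 71 ^ 83 ^ 123 = 173

173


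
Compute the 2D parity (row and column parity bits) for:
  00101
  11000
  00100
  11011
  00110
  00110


Row parities: 001000
Column parities: 00010

Row P: 001000, Col P: 00010, Corner: 1


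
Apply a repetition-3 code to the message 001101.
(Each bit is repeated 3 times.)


Each bit -> 3 copies

000000111111000111


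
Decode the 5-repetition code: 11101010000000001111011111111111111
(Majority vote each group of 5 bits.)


Groups: 11101, 01000, 00000, 01111, 01111, 11111, 11111
Majority votes: 1001111

1001111


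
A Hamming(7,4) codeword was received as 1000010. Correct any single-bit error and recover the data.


Syndrome = 7: error at position 7

Data: 0011 (corrected bit 7)


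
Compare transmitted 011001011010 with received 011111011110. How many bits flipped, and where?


XOR: 000110000100

3 error(s) at position(s): 3, 4, 9


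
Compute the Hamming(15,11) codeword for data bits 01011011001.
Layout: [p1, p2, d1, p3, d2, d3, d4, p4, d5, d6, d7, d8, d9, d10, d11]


Parity bits: p1=1, p2=1, p3=0, p4=0

110010101011001


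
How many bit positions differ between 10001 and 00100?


XOR: 10101
Count of 1s: 3

3


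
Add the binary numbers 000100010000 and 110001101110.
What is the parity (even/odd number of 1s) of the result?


000100010000 = 272
110001101110 = 3182
Sum = 3454 = 110101111110
1s count = 9

odd parity (9 ones in 110101111110)


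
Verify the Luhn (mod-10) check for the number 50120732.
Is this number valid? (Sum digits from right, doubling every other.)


Luhn sum = 20
20 mod 10 = 0

Valid (Luhn sum mod 10 = 0)


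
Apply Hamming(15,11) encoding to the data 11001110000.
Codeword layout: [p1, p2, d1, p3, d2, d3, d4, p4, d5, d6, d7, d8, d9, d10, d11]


Parity bits: p1=0, p2=1, p3=1, p4=1

011110011110000


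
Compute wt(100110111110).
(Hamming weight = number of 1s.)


Counting 1s in 100110111110

8


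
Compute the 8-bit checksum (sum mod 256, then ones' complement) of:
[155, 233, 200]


Sum = 588 mod 256 = 76
Complement = 179

179


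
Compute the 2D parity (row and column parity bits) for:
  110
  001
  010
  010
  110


Row parities: 01110
Column parities: 001

Row P: 01110, Col P: 001, Corner: 1


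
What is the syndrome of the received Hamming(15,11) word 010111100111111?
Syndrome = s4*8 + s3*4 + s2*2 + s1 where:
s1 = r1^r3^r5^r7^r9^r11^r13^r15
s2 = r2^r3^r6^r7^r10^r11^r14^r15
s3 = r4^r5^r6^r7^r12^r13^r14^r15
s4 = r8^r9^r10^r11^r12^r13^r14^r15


s1=1, s2=1, s3=0, s4=0

Syndrome = 3 (error at position 3)


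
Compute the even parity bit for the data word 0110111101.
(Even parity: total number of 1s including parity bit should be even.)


Number of 1s in data: 7
Parity bit: 1

1


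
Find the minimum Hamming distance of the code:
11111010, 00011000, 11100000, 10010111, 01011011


Comparing all pairs, minimum distance: 3
Can detect 2 errors, correct 1 errors

3


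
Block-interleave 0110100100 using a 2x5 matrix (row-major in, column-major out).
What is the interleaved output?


Matrix:
  01101
  00100
Read columns: 0010110010

0010110010


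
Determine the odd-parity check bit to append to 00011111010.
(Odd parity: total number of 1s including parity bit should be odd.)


Number of 1s in data: 6
Parity bit: 1

1


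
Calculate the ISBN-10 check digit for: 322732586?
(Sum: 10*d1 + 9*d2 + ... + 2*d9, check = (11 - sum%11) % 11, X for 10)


Weighted sum: 197
197 mod 11 = 10

Check digit: 1


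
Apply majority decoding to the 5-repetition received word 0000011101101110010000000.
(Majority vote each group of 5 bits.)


Groups: 00000, 11101, 10111, 00100, 00000
Majority votes: 01100

01100


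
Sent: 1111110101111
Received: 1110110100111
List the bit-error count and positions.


XOR: 0001000001000

2 error(s) at position(s): 3, 9


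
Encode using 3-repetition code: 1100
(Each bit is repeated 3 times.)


Each bit -> 3 copies

111111000000


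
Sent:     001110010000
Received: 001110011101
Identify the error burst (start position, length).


XOR: 000000001101

Burst at position 8, length 4


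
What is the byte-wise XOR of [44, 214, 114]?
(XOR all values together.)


XOR chain: 44 ^ 214 ^ 114 = 136

136


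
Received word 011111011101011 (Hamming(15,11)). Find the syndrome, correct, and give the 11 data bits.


Syndrome = 0: no error detected

Data: 11101101011 (no errors)


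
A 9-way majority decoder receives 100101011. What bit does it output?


Ones: 5 out of 9
Threshold: 5

1 (5/9 voted 1)


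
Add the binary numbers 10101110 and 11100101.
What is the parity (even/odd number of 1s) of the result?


10101110 = 174
11100101 = 229
Sum = 403 = 110010011
1s count = 5

odd parity (5 ones in 110010011)


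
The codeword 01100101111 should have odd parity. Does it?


Number of 1s: 7

Yes, parity is correct (7 ones)


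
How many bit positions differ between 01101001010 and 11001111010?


XOR: 10100110000
Count of 1s: 4

4


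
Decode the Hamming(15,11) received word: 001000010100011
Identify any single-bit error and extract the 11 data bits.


Syndrome = 0: no error detected

Data: 10000100011 (no errors)


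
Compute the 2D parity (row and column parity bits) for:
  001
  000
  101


Row parities: 100
Column parities: 100

Row P: 100, Col P: 100, Corner: 1


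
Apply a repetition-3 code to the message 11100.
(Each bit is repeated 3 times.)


Each bit -> 3 copies

111111111000000


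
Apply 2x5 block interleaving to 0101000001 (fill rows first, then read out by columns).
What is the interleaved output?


Matrix:
  01010
  00001
Read columns: 0010001001

0010001001


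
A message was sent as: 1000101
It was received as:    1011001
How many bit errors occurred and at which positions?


XOR: 0011100

3 error(s) at position(s): 2, 3, 4


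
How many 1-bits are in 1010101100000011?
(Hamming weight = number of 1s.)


Counting 1s in 1010101100000011

7


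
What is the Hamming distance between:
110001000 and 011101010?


XOR: 101100010
Count of 1s: 4

4


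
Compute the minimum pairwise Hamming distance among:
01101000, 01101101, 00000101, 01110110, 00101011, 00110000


Comparing all pairs, minimum distance: 2
Can detect 1 errors, correct 0 errors

2


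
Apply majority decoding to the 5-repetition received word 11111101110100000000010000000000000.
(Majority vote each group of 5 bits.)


Groups: 11111, 10111, 01000, 00000, 01000, 00000, 00000
Majority votes: 1100000

1100000


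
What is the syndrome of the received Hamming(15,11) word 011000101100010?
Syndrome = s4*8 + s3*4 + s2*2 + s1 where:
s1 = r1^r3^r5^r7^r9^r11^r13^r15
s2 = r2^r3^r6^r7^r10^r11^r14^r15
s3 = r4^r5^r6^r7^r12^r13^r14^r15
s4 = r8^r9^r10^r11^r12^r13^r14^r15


s1=1, s2=1, s3=0, s4=1

Syndrome = 11 (error at position 11)


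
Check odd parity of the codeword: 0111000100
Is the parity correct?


Number of 1s: 4

No, parity error (4 ones)


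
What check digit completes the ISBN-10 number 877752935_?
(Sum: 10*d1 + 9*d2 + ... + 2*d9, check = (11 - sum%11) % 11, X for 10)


Weighted sum: 343
343 mod 11 = 2

Check digit: 9


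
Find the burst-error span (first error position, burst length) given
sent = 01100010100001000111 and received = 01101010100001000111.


XOR: 00001000000000000000

Burst at position 4, length 1


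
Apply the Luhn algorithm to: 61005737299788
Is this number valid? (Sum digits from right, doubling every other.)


Luhn sum = 69
69 mod 10 = 9

Invalid (Luhn sum mod 10 = 9)


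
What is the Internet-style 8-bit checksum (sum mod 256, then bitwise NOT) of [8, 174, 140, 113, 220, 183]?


Sum = 838 mod 256 = 70
Complement = 185

185


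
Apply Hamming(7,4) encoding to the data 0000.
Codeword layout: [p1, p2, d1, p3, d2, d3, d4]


Parity bits: p1=0, p2=0, p3=0

0000000


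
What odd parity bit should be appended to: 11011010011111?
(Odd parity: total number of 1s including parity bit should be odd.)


Number of 1s in data: 10
Parity bit: 1

1


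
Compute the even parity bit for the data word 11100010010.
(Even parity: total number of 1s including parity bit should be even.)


Number of 1s in data: 5
Parity bit: 1

1


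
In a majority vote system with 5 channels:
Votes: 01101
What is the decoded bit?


Ones: 3 out of 5
Threshold: 3

1 (3/5 voted 1)


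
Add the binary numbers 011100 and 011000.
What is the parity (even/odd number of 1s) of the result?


011100 = 28
011000 = 24
Sum = 52 = 110100
1s count = 3

odd parity (3 ones in 110100)


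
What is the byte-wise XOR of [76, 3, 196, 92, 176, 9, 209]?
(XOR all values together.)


XOR chain: 76 ^ 3 ^ 196 ^ 92 ^ 176 ^ 9 ^ 209 = 191

191


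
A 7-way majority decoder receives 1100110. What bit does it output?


Ones: 4 out of 7
Threshold: 4

1 (4/7 voted 1)


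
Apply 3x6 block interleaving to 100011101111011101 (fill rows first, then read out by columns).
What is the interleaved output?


Matrix:
  100011
  101111
  011101
Read columns: 110001011011110111

110001011011110111


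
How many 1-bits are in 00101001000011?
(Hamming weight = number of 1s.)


Counting 1s in 00101001000011

5


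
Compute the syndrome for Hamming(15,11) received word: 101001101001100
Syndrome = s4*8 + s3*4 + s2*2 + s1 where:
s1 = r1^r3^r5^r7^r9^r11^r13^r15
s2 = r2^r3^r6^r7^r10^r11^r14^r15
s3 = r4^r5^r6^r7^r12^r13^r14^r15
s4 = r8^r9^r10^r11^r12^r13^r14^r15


s1=1, s2=1, s3=0, s4=1

Syndrome = 11 (error at position 11)


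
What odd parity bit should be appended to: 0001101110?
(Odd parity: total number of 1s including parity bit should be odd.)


Number of 1s in data: 5
Parity bit: 0

0


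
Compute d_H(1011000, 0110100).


XOR: 1101100
Count of 1s: 4

4


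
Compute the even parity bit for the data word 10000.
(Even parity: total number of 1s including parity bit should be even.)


Number of 1s in data: 1
Parity bit: 1

1


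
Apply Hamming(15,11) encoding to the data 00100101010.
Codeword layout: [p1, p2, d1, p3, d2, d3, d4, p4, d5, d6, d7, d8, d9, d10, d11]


Parity bits: p1=0, p2=1, p3=1, p4=1

010101010101010


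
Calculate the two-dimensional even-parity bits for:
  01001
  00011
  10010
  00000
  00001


Row parities: 00001
Column parities: 11001

Row P: 00001, Col P: 11001, Corner: 1


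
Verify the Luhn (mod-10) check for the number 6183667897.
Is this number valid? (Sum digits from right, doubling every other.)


Luhn sum = 52
52 mod 10 = 2

Invalid (Luhn sum mod 10 = 2)


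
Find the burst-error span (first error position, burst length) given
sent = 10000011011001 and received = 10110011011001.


XOR: 00110000000000

Burst at position 2, length 2


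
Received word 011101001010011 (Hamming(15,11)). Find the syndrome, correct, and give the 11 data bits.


Syndrome = 0: no error detected

Data: 10101010011 (no errors)


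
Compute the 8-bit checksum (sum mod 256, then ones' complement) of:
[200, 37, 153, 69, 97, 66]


Sum = 622 mod 256 = 110
Complement = 145

145


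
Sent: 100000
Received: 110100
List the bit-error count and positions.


XOR: 010100

2 error(s) at position(s): 1, 3
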